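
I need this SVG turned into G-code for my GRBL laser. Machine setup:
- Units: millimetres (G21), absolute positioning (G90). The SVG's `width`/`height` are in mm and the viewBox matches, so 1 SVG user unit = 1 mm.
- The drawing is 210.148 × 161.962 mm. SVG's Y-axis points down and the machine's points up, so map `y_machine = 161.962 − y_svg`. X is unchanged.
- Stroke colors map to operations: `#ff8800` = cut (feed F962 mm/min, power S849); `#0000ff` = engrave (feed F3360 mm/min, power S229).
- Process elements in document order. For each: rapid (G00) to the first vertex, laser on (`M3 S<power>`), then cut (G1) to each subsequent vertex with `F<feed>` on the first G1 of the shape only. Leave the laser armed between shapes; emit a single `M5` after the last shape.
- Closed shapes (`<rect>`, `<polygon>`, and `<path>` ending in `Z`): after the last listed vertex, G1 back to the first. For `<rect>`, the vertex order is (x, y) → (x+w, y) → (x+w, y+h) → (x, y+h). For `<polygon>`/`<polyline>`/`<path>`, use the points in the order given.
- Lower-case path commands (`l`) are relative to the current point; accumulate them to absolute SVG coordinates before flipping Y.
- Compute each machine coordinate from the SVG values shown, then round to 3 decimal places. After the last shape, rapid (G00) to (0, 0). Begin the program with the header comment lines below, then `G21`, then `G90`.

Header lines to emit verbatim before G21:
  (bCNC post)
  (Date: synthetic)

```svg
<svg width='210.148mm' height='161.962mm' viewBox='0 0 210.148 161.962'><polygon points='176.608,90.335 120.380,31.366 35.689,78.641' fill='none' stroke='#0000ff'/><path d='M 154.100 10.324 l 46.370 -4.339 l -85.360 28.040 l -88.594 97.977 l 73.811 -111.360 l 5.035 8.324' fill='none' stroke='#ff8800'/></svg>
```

(bCNC post)
(Date: synthetic)
G21
G90
G00 X176.608 Y71.627
M3 S229
G1 X120.380 Y130.596 F3360
G1 X35.689 Y83.321
G1 X176.608 Y71.627
G00 X154.100 Y151.638
M3 S849
G1 X200.470 Y155.977 F962
G1 X115.110 Y127.937
G1 X26.516 Y29.960
G1 X100.327 Y141.320
G1 X105.362 Y132.996
M5
G00 X0.000 Y0.000

viewBox `0 0 210.148 161.962` with mm width/height → 1 unit = 1 mm. Flip: y_m = 161.962 − y_svg.

**Shape 1** — `<polygon>` closed polygon, stroke `#0000ff` → engrave (S229, F3360). Machine vertices: (176.608,71.627) → (120.380,130.596) → (35.689,83.321) → (176.608,71.627). Closed: final G1 returns to the first vertex.

**Shape 2** — `<path>` open polyline, stroke `#ff8800` → cut (S849, F962). Machine vertices: (154.100,151.638) → (200.470,155.977) → (115.110,127.937) → (26.516,29.960) → (100.327,141.320) → (105.362,132.996). Open path.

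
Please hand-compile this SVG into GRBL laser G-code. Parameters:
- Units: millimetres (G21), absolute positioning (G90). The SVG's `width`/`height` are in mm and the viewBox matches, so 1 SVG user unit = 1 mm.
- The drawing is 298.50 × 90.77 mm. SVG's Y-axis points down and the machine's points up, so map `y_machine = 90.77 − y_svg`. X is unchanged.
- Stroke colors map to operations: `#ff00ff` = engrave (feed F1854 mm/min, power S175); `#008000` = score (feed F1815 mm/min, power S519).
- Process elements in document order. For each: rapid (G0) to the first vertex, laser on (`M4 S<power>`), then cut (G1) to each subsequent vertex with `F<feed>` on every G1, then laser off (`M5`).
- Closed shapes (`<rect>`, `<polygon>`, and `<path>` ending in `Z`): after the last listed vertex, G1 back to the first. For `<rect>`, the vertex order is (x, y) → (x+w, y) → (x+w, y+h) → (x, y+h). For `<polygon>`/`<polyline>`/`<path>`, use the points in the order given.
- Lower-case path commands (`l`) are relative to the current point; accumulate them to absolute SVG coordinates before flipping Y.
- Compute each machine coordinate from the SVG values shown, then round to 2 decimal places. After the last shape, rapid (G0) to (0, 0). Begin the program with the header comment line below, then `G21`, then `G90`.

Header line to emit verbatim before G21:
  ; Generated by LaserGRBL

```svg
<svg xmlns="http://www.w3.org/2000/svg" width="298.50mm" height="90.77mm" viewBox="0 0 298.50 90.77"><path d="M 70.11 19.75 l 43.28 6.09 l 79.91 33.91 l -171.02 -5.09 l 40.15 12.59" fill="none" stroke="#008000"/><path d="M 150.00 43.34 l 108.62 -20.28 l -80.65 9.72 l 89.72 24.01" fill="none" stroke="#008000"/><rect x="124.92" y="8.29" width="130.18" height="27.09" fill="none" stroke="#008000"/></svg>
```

1 u = 1 mm; y_m = 90.77 − y.

[1] `<path>` open polyline, #008000→score S519 F1815: (70.11,71.02) → (113.39,64.93) → (193.30,31.02) → (22.28,36.11) → (62.43,23.52)

[2] `<path>` open polyline, #008000→score S519 F1815: (150.00,47.43) → (258.62,67.71) → (177.97,57.99) → (267.69,33.98)

[3] `<rect>` rectangle, #008000→score S519 F1815: (124.92,82.48) → (255.10,82.48) → (255.10,55.39) → (124.92,55.39) → (124.92,82.48) (closed)

; Generated by LaserGRBL
G21
G90
G0 X70.11 Y71.02
M4 S519
G1 X113.39 Y64.93 F1815
G1 X193.30 Y31.02 F1815
G1 X22.28 Y36.11 F1815
G1 X62.43 Y23.52 F1815
M5
G0 X150.00 Y47.43
M4 S519
G1 X258.62 Y67.71 F1815
G1 X177.97 Y57.99 F1815
G1 X267.69 Y33.98 F1815
M5
G0 X124.92 Y82.48
M4 S519
G1 X255.10 Y82.48 F1815
G1 X255.10 Y55.39 F1815
G1 X124.92 Y55.39 F1815
G1 X124.92 Y82.48 F1815
M5
G0 X0.00 Y0.00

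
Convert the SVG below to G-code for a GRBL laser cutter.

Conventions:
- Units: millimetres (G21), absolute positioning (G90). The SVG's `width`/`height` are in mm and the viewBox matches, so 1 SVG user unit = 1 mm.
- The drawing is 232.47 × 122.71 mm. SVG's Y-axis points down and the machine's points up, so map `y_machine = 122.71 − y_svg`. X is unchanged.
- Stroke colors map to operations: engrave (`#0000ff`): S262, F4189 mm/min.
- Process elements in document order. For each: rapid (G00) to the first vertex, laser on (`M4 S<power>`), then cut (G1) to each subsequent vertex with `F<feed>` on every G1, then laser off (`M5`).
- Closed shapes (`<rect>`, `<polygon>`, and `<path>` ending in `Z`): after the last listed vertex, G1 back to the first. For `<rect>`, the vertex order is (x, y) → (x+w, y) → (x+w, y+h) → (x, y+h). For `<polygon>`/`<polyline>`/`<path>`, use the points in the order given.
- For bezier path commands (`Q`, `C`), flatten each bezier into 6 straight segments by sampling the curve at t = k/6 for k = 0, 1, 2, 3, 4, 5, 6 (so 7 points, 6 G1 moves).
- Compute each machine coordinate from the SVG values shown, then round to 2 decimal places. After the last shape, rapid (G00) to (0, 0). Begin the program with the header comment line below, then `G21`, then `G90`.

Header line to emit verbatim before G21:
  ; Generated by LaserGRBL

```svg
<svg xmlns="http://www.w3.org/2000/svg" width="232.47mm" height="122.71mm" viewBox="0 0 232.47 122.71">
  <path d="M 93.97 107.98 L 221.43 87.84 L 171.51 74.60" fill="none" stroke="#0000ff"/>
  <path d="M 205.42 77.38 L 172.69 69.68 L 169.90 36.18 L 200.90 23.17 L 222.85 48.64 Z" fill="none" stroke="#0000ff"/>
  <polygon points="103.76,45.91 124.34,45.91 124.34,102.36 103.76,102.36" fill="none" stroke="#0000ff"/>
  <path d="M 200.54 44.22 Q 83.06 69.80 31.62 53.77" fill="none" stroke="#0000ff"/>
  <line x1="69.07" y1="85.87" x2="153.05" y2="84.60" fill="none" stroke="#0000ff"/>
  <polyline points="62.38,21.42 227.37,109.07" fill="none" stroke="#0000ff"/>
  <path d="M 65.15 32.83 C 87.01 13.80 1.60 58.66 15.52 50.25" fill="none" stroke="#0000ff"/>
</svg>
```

; Generated by LaserGRBL
G21
G90
G00 X93.97 Y14.73
M4 S262
G1 X221.43 Y34.87 F4189
G1 X171.51 Y48.11 F4189
M5
G00 X205.42 Y45.33
M4 S262
G1 X172.69 Y53.03 F4189
G1 X169.90 Y86.53 F4189
G1 X200.90 Y99.54 F4189
G1 X222.85 Y74.07 F4189
G1 X205.42 Y45.33 F4189
M5
G00 X103.76 Y76.80
M4 S262
G1 X124.34 Y76.80 F4189
G1 X124.34 Y20.35 F4189
G1 X103.76 Y20.35 F4189
G1 X103.76 Y76.80 F4189
M5
G00 X200.54 Y78.49
M4 S262
G1 X163.21 Y71.12 F4189
G1 X129.56 Y66.06 F4189
G1 X99.57 Y63.31 F4189
G1 X73.25 Y62.88 F4189
G1 X50.60 Y64.75 F4189
G1 X31.62 Y68.94 F4189
M5
G00 X69.07 Y36.84
M4 S262
G1 X153.05 Y38.11 F4189
M5
G00 X62.38 Y101.29
M4 S262
G1 X227.37 Y13.64 F4189
M5
G00 X65.15 Y89.88
M4 S262
G1 X68.10 Y94.61 F4189
G1 X58.91 Y91.95 F4189
G1 X43.31 Y85.15 F4189
G1 X27.06 Y77.47 F4189
G1 X15.88 Y72.15 F4189
G1 X15.52 Y72.46 F4189
M5
G00 X0.00 Y0.00

1 u = 1 mm; y_m = 122.71 − y.

[1] `<path>` open polyline, #0000ff→engrave S262 F4189: (93.97,14.73) → (221.43,34.87) → (171.51,48.11)

[2] `<path>` regular polygon, #0000ff→engrave S262 F4189: (205.42,45.33) → (172.69,53.03) → (169.90,86.53) → (200.90,99.54) → (222.85,74.07) → (205.42,45.33) (closed)

[3] `<polygon>` rectangle, #0000ff→engrave S262 F4189: (103.76,76.80) → (124.34,76.80) → (124.34,20.35) → (103.76,20.35) → (103.76,76.80) (closed)

[4] `<path>` quadratic bezier, #0000ff→engrave S262 F4189: (200.54,78.49) → (163.21,71.12) → (129.56,66.06) → (99.57,63.31) → (73.25,62.88) → (50.60,64.75) → (31.62,68.94)

[5] `<line>` line segment, #0000ff→engrave S262 F4189: (69.07,36.84) → (153.05,38.11)

[6] `<polyline>` line segment, #0000ff→engrave S262 F4189: (62.38,101.29) → (227.37,13.64)

[7] `<path>` cubic bezier, #0000ff→engrave S262 F4189: (65.15,89.88) → (68.10,94.61) → (58.91,91.95) → (43.31,85.15) → (27.06,77.47) → (15.88,72.15) → (15.52,72.46)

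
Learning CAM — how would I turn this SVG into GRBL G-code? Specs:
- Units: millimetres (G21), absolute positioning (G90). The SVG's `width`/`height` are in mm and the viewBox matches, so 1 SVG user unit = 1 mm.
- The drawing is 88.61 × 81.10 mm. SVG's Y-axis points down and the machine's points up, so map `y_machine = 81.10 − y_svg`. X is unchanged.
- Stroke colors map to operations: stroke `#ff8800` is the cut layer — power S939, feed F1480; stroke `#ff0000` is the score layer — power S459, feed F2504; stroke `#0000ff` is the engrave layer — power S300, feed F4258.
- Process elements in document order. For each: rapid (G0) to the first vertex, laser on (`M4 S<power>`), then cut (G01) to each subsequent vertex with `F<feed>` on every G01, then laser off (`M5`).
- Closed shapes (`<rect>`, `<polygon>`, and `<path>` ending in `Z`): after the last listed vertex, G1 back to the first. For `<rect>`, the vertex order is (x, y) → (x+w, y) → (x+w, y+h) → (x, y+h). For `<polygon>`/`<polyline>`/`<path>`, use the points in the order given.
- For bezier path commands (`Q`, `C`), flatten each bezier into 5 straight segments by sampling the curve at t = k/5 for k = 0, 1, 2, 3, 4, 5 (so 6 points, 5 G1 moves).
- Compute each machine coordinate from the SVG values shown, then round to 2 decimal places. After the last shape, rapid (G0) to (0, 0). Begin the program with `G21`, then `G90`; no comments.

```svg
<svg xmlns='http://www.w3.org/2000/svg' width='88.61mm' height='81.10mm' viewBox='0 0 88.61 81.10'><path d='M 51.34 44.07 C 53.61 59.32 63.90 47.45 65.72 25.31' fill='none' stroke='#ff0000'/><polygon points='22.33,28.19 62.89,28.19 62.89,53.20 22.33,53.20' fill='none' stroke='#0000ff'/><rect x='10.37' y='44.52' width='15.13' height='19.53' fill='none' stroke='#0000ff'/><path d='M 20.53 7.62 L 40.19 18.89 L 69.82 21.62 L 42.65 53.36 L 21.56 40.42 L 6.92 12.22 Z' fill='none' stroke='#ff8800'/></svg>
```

Since the viewBox matches the mm dimensions, user units are millimetres directly. The only transform is the Y-flip y_m = 81.10 − y_svg.

Shape 1 is a cubic bezier drawn with `<path>`. Its stroke #ff0000 means score at S459, F2504. After flipping Y the toolpath is (51.34,37.03) → (53.53,31.00) → (56.86,30.67) → (60.53,35.23) → (63.74,43.87) → (65.72,55.79).

Shape 2 is a rectangle drawn with `<polygon>`. Its stroke #0000ff means engrave at S300, F4258. After flipping Y the toolpath is (22.33,52.91) → (62.89,52.91) → (62.89,27.90) → (22.33,27.90) → (22.33,52.91), returning to the start.

Shape 3 is a rectangle drawn with `<rect>`. Its stroke #0000ff means engrave at S300, F4258. After flipping Y the toolpath is (10.37,36.58) → (25.50,36.58) → (25.50,17.05) → (10.37,17.05) → (10.37,36.58), returning to the start.

Shape 4 is a closed polygon drawn with `<path>`. Its stroke #ff8800 means cut at S939, F1480. After flipping Y the toolpath is (20.53,73.48) → (40.19,62.21) → (69.82,59.48) → (42.65,27.74) → (21.56,40.68) → (6.92,68.88) → (20.53,73.48), returning to the start.

G21
G90
G0 X51.34 Y37.03
M4 S459
G01 X53.53 Y31.00 F2504
G01 X56.86 Y30.67 F2504
G01 X60.53 Y35.23 F2504
G01 X63.74 Y43.87 F2504
G01 X65.72 Y55.79 F2504
M5
G0 X22.33 Y52.91
M4 S300
G01 X62.89 Y52.91 F4258
G01 X62.89 Y27.90 F4258
G01 X22.33 Y27.90 F4258
G01 X22.33 Y52.91 F4258
M5
G0 X10.37 Y36.58
M4 S300
G01 X25.50 Y36.58 F4258
G01 X25.50 Y17.05 F4258
G01 X10.37 Y17.05 F4258
G01 X10.37 Y36.58 F4258
M5
G0 X20.53 Y73.48
M4 S939
G01 X40.19 Y62.21 F1480
G01 X69.82 Y59.48 F1480
G01 X42.65 Y27.74 F1480
G01 X21.56 Y40.68 F1480
G01 X6.92 Y68.88 F1480
G01 X20.53 Y73.48 F1480
M5
G0 X0.00 Y0.00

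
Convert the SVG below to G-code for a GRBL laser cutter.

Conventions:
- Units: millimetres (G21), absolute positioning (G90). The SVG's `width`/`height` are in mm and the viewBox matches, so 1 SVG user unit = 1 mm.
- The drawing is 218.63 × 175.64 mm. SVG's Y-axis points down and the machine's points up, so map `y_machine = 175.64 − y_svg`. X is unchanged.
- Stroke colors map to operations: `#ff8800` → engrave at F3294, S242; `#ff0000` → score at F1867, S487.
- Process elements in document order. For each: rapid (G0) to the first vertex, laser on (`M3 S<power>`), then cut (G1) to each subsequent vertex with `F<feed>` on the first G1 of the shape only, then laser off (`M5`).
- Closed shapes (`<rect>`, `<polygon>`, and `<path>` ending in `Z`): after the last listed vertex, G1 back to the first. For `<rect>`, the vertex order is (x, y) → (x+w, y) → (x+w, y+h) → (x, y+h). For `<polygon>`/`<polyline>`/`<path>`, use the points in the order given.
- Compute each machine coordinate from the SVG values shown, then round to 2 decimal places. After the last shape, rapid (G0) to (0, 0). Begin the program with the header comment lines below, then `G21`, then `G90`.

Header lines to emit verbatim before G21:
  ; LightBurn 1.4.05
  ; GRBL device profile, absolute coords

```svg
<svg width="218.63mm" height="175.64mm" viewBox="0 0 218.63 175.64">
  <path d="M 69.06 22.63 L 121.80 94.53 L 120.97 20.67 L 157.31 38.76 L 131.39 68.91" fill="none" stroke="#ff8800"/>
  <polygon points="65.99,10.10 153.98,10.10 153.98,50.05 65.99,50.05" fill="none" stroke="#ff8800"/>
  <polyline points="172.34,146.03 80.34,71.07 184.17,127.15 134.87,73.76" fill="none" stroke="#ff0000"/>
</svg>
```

viewBox `0 0 218.63 175.64` with mm width/height → 1 unit = 1 mm. Flip: y_m = 175.64 − y_svg.

**Shape 1** — `<path>` open polyline, stroke `#ff8800` → engrave (S242, F3294). Machine vertices: (69.06,153.01) → (121.80,81.11) → (120.97,154.97) → (157.31,136.88) → (131.39,106.73). Open path.

**Shape 2** — `<polygon>` rectangle, stroke `#ff8800` → engrave (S242, F3294). Machine vertices: (65.99,165.54) → (153.98,165.54) → (153.98,125.59) → (65.99,125.59) → (65.99,165.54). Closed: final G1 returns to the first vertex.

**Shape 3** — `<polyline>` open polyline, stroke `#ff0000` → score (S487, F1867). Machine vertices: (172.34,29.61) → (80.34,104.57) → (184.17,48.49) → (134.87,101.88). Open path.

; LightBurn 1.4.05
; GRBL device profile, absolute coords
G21
G90
G0 X69.06 Y153.01
M3 S242
G1 X121.80 Y81.11 F3294
G1 X120.97 Y154.97
G1 X157.31 Y136.88
G1 X131.39 Y106.73
M5
G0 X65.99 Y165.54
M3 S242
G1 X153.98 Y165.54 F3294
G1 X153.98 Y125.59
G1 X65.99 Y125.59
G1 X65.99 Y165.54
M5
G0 X172.34 Y29.61
M3 S487
G1 X80.34 Y104.57 F1867
G1 X184.17 Y48.49
G1 X134.87 Y101.88
M5
G0 X0.00 Y0.00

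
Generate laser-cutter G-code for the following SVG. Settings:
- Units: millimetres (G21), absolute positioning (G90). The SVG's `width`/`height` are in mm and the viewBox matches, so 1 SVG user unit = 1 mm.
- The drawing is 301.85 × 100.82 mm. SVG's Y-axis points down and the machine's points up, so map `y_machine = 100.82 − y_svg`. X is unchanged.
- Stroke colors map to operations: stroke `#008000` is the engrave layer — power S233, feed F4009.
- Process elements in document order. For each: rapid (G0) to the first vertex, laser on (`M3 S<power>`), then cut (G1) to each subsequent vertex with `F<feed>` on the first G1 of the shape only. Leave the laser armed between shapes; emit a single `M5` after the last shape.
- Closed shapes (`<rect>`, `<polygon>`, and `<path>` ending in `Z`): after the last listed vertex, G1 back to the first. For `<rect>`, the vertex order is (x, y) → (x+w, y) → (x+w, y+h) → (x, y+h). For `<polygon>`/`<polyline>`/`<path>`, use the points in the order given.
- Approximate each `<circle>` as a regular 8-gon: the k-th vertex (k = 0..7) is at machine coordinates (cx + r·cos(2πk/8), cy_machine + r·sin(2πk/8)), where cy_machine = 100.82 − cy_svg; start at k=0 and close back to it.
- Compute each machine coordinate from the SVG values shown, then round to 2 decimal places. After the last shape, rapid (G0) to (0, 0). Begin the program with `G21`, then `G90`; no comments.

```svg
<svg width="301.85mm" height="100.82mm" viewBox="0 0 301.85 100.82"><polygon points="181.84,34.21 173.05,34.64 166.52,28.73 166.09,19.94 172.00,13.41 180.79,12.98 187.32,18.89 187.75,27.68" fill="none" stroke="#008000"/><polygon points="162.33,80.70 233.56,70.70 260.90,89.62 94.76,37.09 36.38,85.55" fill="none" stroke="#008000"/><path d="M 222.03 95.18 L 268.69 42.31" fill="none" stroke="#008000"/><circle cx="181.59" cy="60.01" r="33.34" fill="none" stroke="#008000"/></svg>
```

G21
G90
G0 X181.84 Y66.61
M3 S233
G1 X173.05 Y66.18 F4009
G1 X166.52 Y72.09
G1 X166.09 Y80.88
G1 X172.00 Y87.41
G1 X180.79 Y87.84
G1 X187.32 Y81.93
G1 X187.75 Y73.14
G1 X181.84 Y66.61
G0 X162.33 Y20.12
M3 S233
G1 X233.56 Y30.12 F4009
G1 X260.90 Y11.20
G1 X94.76 Y63.73
G1 X36.38 Y15.27
G1 X162.33 Y20.12
G0 X222.03 Y5.64
M3 S233
G1 X268.69 Y58.51 F4009
G0 X214.93 Y40.81
M3 S233
G1 X205.16 Y64.38 F4009
G1 X181.59 Y74.15
G1 X158.02 Y64.38
G1 X148.25 Y40.81
G1 X158.02 Y17.24
G1 X181.59 Y7.47
G1 X205.16 Y17.24
G1 X214.93 Y40.81
M5
G0 X0.00 Y0.00

1 u = 1 mm; y_m = 100.82 − y.

[1] `<polygon>` regular polygon, #008000→engrave S233 F4009: (181.84,66.61) → (173.05,66.18) → (166.52,72.09) → (166.09,80.88) → (172.00,87.41) → (180.79,87.84) → (187.32,81.93) → (187.75,73.14) → (181.84,66.61) (closed)

[2] `<polygon>` closed polygon, #008000→engrave S233 F4009: (162.33,20.12) → (233.56,30.12) → (260.90,11.20) → (94.76,63.73) → (36.38,15.27) → (162.33,20.12) (closed)

[3] `<path>` line segment, #008000→engrave S233 F4009: (222.03,5.64) → (268.69,58.51)

[4] `<circle>` circle, #008000→engrave S233 F4009: (214.93,40.81) → (205.16,64.38) → (181.59,74.15) → (158.02,64.38) → (148.25,40.81) → (158.02,17.24) → (181.59,7.47) → (205.16,17.24) → (214.93,40.81) (closed)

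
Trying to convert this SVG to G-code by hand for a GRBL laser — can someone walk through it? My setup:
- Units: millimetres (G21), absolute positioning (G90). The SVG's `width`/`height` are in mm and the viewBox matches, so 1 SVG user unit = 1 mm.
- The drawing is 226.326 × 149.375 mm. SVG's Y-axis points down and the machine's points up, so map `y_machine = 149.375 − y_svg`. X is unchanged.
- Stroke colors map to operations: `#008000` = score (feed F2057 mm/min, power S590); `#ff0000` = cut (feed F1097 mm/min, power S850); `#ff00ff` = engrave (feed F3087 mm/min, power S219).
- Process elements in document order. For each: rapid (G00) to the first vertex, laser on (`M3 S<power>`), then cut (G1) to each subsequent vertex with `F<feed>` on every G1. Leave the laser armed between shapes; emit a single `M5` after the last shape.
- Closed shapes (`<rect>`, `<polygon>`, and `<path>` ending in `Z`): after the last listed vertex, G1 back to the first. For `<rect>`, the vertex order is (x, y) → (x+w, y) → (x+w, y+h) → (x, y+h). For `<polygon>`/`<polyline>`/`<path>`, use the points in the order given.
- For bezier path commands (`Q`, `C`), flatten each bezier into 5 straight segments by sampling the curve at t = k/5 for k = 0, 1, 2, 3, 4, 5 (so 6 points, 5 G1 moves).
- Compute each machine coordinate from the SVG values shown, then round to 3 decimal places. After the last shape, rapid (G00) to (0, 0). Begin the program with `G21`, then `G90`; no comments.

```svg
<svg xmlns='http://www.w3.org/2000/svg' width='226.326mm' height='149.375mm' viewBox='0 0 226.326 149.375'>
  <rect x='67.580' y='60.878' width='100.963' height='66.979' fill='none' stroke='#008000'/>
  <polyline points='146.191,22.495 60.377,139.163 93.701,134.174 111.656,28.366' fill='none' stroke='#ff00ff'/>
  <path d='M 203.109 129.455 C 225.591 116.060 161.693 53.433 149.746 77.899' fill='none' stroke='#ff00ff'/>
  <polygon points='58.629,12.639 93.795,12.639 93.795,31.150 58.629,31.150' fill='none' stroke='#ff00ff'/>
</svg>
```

G21
G90
G00 X67.580 Y88.497
M3 S590
G1 X168.543 Y88.497 F2057
G1 X168.543 Y21.518 F2057
G1 X67.580 Y21.518 F2057
G1 X67.580 Y88.497 F2057
G00 X146.191 Y126.880
M3 S219
G1 X60.377 Y10.212 F3087
G1 X93.701 Y15.201 F3087
G1 X111.656 Y121.009 F3087
G00 X203.109 Y19.920
M3 S219
G1 X207.339 Y32.774 F3087
G1 X197.478 Y50.901 F3087
G1 X180.166 Y67.755 F3087
G1 X162.042 Y76.795 F3087
G1 X149.746 Y71.476 F3087
G00 X58.629 Y136.736
M3 S219
G1 X93.795 Y136.736 F3087
G1 X93.795 Y118.225 F3087
G1 X58.629 Y118.225 F3087
G1 X58.629 Y136.736 F3087
M5
G00 X0.000 Y0.000

viewBox `0 0 226.326 149.375` with mm width/height → 1 unit = 1 mm. Flip: y_m = 149.375 − y_svg.

**Shape 1** — `<rect>` rectangle, stroke `#008000` → score (S590, F2057). Machine vertices: (67.580,88.497) → (168.543,88.497) → (168.543,21.518) → (67.580,21.518) → (67.580,88.497). Closed: final G1 returns to the first vertex.

**Shape 2** — `<polyline>` open polyline, stroke `#ff00ff` → engrave (S219, F3087). Machine vertices: (146.191,126.880) → (60.377,10.212) → (93.701,15.201) → (111.656,121.009). Open path.

**Shape 3** — `<path>` cubic bezier, stroke `#ff00ff` → engrave (S219, F3087). Control points (SVG): P0=(203.109,129.455), P1=(225.591,116.060), P2=(161.693,53.433), P3=(149.746,77.899); sampled at t=k/5. Machine vertices: (203.109,19.920) → (207.339,32.774) → (197.478,50.901) → (180.166,67.755) → (162.042,76.795) → (149.746,71.476). Open path.

**Shape 4** — `<polygon>` rectangle, stroke `#ff00ff` → engrave (S219, F3087). Machine vertices: (58.629,136.736) → (93.795,136.736) → (93.795,118.225) → (58.629,118.225) → (58.629,136.736). Closed: final G1 returns to the first vertex.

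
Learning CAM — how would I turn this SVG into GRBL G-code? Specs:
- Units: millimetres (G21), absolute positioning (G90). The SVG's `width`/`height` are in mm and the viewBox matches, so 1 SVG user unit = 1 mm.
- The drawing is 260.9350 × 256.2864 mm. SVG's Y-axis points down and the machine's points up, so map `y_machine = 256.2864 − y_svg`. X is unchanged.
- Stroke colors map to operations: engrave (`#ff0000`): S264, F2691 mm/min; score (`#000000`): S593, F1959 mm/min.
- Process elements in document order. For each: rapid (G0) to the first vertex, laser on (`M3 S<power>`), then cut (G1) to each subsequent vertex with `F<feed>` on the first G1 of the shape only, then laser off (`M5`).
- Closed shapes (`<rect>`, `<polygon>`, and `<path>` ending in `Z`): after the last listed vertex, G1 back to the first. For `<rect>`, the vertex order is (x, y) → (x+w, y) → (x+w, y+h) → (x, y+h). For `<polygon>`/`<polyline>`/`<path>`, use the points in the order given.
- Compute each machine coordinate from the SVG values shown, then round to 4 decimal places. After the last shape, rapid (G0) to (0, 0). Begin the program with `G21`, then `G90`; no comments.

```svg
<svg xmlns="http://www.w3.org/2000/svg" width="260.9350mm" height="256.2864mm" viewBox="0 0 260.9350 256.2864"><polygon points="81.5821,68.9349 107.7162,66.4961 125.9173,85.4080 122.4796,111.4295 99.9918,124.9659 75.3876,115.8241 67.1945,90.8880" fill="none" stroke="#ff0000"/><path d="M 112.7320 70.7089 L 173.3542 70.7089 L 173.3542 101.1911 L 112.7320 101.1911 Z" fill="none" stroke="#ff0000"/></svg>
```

G21
G90
G0 X81.5821 Y187.3515
M3 S264
G1 X107.7162 Y189.7903 F2691
G1 X125.9173 Y170.8784
G1 X122.4796 Y144.8569
G1 X99.9918 Y131.3205
G1 X75.3876 Y140.4623
G1 X67.1945 Y165.3984
G1 X81.5821 Y187.3515
M5
G0 X112.7320 Y185.5775
M3 S264
G1 X173.3542 Y185.5775 F2691
G1 X173.3542 Y155.0953
G1 X112.7320 Y155.0953
G1 X112.7320 Y185.5775
M5
G0 X0.0000 Y0.0000

1 u = 1 mm; y_m = 256.2864 − y.

[1] `<polygon>` regular polygon, #ff0000→engrave S264 F2691: (81.5821,187.3515) → (107.7162,189.7903) → (125.9173,170.8784) → (122.4796,144.8569) → (99.9918,131.3205) → (75.3876,140.4623) → (67.1945,165.3984) → (81.5821,187.3515) (closed)

[2] `<path>` rectangle, #ff0000→engrave S264 F2691: (112.7320,185.5775) → (173.3542,185.5775) → (173.3542,155.0953) → (112.7320,155.0953) → (112.7320,185.5775) (closed)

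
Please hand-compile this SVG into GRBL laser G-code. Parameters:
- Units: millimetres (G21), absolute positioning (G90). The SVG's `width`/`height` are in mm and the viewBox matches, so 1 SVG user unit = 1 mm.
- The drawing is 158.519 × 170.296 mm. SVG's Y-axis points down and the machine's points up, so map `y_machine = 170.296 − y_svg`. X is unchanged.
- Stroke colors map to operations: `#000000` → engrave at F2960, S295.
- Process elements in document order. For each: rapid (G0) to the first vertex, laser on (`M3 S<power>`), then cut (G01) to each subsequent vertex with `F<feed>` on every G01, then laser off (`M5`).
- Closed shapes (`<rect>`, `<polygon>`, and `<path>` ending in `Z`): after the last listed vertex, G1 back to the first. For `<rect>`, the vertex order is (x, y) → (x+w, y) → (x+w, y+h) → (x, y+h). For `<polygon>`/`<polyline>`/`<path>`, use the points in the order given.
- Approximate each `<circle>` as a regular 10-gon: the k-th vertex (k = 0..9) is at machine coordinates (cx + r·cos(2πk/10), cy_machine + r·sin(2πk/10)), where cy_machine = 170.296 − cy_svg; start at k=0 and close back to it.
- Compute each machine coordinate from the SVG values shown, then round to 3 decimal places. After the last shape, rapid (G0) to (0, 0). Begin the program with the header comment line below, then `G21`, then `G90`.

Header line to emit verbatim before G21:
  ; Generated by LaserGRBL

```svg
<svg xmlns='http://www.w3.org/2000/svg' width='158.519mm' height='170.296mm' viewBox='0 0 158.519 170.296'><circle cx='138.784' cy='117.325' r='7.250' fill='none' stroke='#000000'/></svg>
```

; Generated by LaserGRBL
G21
G90
G0 X146.034 Y52.971
M3 S295
G01 X144.649 Y57.232 F2960
G01 X141.024 Y59.866 F2960
G01 X136.544 Y59.866 F2960
G01 X132.919 Y57.232 F2960
G01 X131.534 Y52.971 F2960
G01 X132.919 Y48.710 F2960
G01 X136.544 Y46.076 F2960
G01 X141.024 Y46.076 F2960
G01 X144.649 Y48.710 F2960
G01 X146.034 Y52.971 F2960
M5
G0 X0.000 Y0.000

viewBox `0 0 158.519 170.296` with mm width/height → 1 unit = 1 mm. Flip: y_m = 170.296 − y_svg.

**Shape 1** — `<circle>` circle, stroke `#000000` → engrave (S295, F2960). Machine vertices: (146.034,52.971) → (144.649,57.232) → (141.024,59.866) → (136.544,59.866) → (132.919,57.232) → (131.534,52.971) → (132.919,48.710) → (136.544,46.076) → (141.024,46.076) → (144.649,48.710) → (146.034,52.971). Closed: final G1 returns to the first vertex.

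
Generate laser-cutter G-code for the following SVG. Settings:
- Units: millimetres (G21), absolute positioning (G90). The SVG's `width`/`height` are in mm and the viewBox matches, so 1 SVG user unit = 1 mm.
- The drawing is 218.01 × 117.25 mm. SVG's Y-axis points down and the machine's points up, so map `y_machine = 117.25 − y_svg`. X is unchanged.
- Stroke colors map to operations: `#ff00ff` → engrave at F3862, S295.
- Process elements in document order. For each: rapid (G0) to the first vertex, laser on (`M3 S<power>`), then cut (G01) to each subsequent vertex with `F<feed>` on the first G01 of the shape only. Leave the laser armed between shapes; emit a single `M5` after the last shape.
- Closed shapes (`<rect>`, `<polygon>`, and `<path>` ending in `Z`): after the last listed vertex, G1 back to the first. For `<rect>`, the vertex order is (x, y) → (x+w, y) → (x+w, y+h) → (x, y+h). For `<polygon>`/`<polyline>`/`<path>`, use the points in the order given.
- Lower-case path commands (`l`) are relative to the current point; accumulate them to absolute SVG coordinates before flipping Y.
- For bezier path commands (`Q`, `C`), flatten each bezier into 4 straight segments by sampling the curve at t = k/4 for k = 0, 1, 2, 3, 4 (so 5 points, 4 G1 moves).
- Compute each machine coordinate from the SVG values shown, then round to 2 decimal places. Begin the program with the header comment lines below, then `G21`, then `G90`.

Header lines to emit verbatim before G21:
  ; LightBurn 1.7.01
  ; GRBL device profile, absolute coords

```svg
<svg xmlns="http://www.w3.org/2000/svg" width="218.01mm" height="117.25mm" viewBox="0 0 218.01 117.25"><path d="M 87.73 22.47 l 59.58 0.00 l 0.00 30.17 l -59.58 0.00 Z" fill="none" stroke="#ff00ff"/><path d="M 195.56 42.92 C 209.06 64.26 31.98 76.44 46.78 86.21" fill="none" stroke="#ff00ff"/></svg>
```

; LightBurn 1.7.01
; GRBL device profile, absolute coords
G21
G90
G0 X87.73 Y94.78
M3 S295
G01 X147.31 Y94.78 F3862
G01 X147.31 Y64.61
G01 X87.73 Y64.61
G01 X87.73 Y94.78
G0 X195.56 Y74.33
M3 S295
G01 X175.93 Y59.94 F3862
G01 X120.68 Y48.35
G01 X65.68 Y38.92
G01 X46.78 Y31.04
M5

Since the viewBox matches the mm dimensions, user units are millimetres directly. The only transform is the Y-flip y_m = 117.25 − y_svg.

Shape 1 is a rectangle drawn with `<path>`. Its stroke #ff00ff means engrave at S295, F3862. After flipping Y the toolpath is (87.73,94.78) → (147.31,94.78) → (147.31,64.61) → (87.73,64.61) → (87.73,94.78), returning to the start.

Shape 2 is a cubic bezier drawn with `<path>`. Its stroke #ff00ff means engrave at S295, F3862. After flipping Y the toolpath is (195.56,74.33) → (175.93,59.94) → (120.68,48.35) → (65.68,38.92) → (46.78,31.04).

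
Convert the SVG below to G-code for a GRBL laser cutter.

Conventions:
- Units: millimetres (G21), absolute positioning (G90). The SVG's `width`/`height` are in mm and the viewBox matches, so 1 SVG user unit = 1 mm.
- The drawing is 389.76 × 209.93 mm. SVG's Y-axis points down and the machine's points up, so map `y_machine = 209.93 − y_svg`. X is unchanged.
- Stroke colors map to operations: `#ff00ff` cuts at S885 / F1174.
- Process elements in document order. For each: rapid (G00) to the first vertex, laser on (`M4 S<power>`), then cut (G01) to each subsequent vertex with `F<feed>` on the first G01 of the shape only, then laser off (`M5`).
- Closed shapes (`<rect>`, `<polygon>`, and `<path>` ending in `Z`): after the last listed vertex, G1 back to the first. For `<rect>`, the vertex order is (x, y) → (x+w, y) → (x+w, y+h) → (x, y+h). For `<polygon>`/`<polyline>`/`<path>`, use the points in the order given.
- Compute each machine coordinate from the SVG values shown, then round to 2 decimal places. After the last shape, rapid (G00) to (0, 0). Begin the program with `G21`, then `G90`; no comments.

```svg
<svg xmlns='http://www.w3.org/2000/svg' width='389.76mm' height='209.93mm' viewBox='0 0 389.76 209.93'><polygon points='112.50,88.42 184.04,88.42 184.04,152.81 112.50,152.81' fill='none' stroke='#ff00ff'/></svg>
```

1 u = 1 mm; y_m = 209.93 − y.

[1] `<polygon>` rectangle, #ff00ff→cut S885 F1174: (112.50,121.51) → (184.04,121.51) → (184.04,57.12) → (112.50,57.12) → (112.50,121.51) (closed)

G21
G90
G00 X112.50 Y121.51
M4 S885
G01 X184.04 Y121.51 F1174
G01 X184.04 Y57.12
G01 X112.50 Y57.12
G01 X112.50 Y121.51
M5
G00 X0.00 Y0.00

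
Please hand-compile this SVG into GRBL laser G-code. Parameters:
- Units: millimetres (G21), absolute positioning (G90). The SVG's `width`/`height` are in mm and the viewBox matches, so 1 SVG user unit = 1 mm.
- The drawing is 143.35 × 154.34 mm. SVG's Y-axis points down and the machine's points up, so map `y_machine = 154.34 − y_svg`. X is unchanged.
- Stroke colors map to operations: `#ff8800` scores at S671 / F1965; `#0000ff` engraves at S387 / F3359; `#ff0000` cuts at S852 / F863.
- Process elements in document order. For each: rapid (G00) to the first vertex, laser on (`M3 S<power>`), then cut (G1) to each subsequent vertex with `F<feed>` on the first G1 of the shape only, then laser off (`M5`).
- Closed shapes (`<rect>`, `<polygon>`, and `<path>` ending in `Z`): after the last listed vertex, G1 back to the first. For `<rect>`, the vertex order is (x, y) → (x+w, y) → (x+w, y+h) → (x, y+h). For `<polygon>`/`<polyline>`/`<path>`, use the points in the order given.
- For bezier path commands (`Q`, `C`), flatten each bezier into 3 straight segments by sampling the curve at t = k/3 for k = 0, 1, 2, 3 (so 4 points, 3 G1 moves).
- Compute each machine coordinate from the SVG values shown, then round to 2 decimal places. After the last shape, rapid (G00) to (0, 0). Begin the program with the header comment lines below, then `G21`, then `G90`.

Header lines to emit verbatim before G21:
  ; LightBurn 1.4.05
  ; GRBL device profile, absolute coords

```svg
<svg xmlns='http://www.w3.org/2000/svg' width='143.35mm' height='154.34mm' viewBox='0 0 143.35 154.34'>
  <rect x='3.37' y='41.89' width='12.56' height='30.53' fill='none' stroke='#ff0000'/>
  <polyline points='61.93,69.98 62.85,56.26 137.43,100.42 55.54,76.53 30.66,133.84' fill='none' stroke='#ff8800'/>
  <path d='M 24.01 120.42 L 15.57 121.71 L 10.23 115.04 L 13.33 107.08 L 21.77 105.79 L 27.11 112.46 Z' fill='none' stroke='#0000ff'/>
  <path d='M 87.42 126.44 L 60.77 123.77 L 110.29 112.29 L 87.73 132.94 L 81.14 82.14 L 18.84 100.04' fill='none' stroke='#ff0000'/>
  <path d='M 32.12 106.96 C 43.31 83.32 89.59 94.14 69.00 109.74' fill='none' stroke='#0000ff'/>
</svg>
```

Since the viewBox matches the mm dimensions, user units are millimetres directly. The only transform is the Y-flip y_m = 154.34 − y_svg.

Shape 1 is a rectangle drawn with `<rect>`. Its stroke #ff0000 means cut at S852, F863. After flipping Y the toolpath is (3.37,112.45) → (15.93,112.45) → (15.93,81.92) → (3.37,81.92) → (3.37,112.45), returning to the start.

Shape 2 is a open polyline drawn with `<polyline>`. Its stroke #ff8800 means score at S671, F1965. After flipping Y the toolpath is (61.93,84.36) → (62.85,98.08) → (137.43,53.92) → (55.54,77.81) → (30.66,20.50).

Shape 3 is a regular polygon drawn with `<path>`. Its stroke #0000ff means engrave at S387, F3359. After flipping Y the toolpath is (24.01,33.92) → (15.57,32.63) → (10.23,39.30) → (13.33,47.26) → (21.77,48.55) → (27.11,41.88) → (24.01,33.92), returning to the start.

Shape 4 is a open polyline drawn with `<path>`. Its stroke #ff0000 means cut at S852, F863. After flipping Y the toolpath is (87.42,27.90) → (60.77,30.57) → (110.29,42.05) → (87.73,21.40) → (81.14,72.20) → (18.84,54.30).

Shape 5 is a cubic bezier drawn with `<path>`. Its stroke #0000ff means engrave at S387, F3359. After flipping Y the toolpath is (32.12,47.38) → (51.23,60.63) → (71.08,57.51) → (69.00,44.60).

; LightBurn 1.4.05
; GRBL device profile, absolute coords
G21
G90
G00 X3.37 Y112.45
M3 S852
G1 X15.93 Y112.45 F863
G1 X15.93 Y81.92
G1 X3.37 Y81.92
G1 X3.37 Y112.45
M5
G00 X61.93 Y84.36
M3 S671
G1 X62.85 Y98.08 F1965
G1 X137.43 Y53.92
G1 X55.54 Y77.81
G1 X30.66 Y20.50
M5
G00 X24.01 Y33.92
M3 S387
G1 X15.57 Y32.63 F3359
G1 X10.23 Y39.30
G1 X13.33 Y47.26
G1 X21.77 Y48.55
G1 X27.11 Y41.88
G1 X24.01 Y33.92
M5
G00 X87.42 Y27.90
M3 S852
G1 X60.77 Y30.57 F863
G1 X110.29 Y42.05
G1 X87.73 Y21.40
G1 X81.14 Y72.20
G1 X18.84 Y54.30
M5
G00 X32.12 Y47.38
M3 S387
G1 X51.23 Y60.63 F3359
G1 X71.08 Y57.51
G1 X69.00 Y44.60
M5
G00 X0.00 Y0.00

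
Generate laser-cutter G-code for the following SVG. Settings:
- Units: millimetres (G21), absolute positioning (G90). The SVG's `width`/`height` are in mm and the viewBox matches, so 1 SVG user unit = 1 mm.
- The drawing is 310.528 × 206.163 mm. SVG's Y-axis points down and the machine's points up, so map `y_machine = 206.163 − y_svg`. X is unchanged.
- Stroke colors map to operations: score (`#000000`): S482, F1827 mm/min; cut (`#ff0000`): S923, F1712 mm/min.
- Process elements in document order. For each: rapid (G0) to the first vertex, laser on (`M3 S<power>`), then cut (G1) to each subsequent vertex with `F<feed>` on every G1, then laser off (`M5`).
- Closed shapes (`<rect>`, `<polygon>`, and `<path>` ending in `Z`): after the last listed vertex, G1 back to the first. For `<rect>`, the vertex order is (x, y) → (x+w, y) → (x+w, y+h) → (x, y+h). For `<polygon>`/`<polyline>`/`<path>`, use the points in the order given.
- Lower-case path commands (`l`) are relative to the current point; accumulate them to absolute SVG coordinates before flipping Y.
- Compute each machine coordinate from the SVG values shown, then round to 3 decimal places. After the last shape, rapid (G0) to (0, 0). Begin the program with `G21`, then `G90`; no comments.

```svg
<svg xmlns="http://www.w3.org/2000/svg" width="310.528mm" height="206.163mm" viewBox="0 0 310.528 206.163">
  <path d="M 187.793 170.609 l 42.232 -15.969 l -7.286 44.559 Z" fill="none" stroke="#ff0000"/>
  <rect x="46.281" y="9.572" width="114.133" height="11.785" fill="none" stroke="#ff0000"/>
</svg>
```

1 u = 1 mm; y_m = 206.163 − y.

[1] `<path>` regular polygon, #ff0000→cut S923 F1712: (187.793,35.554) → (230.025,51.523) → (222.739,6.964) → (187.793,35.554) (closed)

[2] `<rect>` rectangle, #ff0000→cut S923 F1712: (46.281,196.591) → (160.414,196.591) → (160.414,184.806) → (46.281,184.806) → (46.281,196.591) (closed)

G21
G90
G0 X187.793 Y35.554
M3 S923
G1 X230.025 Y51.523 F1712
G1 X222.739 Y6.964 F1712
G1 X187.793 Y35.554 F1712
M5
G0 X46.281 Y196.591
M3 S923
G1 X160.414 Y196.591 F1712
G1 X160.414 Y184.806 F1712
G1 X46.281 Y184.806 F1712
G1 X46.281 Y196.591 F1712
M5
G0 X0.000 Y0.000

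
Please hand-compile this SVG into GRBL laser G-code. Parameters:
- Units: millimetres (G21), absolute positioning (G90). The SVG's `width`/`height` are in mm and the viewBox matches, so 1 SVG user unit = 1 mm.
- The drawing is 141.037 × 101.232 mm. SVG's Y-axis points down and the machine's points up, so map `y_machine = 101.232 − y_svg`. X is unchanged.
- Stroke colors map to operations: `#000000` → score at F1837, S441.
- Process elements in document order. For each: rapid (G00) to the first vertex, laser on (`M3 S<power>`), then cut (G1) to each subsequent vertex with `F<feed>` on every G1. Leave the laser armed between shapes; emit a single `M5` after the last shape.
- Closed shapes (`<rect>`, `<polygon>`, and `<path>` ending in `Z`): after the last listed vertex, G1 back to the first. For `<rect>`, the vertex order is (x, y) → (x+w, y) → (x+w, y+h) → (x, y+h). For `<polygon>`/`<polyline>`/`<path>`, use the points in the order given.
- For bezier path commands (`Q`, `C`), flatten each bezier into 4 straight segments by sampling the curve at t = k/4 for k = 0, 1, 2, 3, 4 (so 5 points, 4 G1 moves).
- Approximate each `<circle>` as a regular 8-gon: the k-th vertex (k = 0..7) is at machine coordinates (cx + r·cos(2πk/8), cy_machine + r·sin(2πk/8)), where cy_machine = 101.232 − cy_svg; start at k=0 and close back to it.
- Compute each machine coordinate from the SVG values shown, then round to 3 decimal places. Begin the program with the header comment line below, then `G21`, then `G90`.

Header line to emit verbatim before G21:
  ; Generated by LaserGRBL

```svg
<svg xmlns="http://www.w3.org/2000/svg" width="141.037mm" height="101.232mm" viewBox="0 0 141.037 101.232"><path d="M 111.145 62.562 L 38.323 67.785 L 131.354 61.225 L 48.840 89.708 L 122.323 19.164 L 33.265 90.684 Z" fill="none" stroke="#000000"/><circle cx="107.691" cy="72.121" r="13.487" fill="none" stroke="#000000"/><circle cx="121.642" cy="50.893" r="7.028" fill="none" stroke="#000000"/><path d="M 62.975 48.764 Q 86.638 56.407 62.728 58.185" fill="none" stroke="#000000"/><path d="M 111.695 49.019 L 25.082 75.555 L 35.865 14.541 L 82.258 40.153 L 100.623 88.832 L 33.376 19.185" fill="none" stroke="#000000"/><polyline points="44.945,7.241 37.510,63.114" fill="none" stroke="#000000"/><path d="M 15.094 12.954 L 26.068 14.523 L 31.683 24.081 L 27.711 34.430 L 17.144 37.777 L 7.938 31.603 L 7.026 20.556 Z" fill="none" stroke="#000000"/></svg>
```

Since the viewBox matches the mm dimensions, user units are millimetres directly. The only transform is the Y-flip y_m = 101.232 − y_svg.

Shape 1 is a closed polygon drawn with `<path>`. Its stroke #000000 means score at S441, F1837. After flipping Y the toolpath is (111.145,38.670) → (38.323,33.447) → (131.354,40.007) → (48.840,11.524) → (122.323,82.068) → (33.265,10.548) → (111.145,38.670), returning to the start.

Shape 2 is a circle drawn with `<circle>`. Its stroke #000000 means score at S441, F1837. After flipping Y the toolpath is (121.178,29.111) → (117.228,38.648) → (107.691,42.598) → (98.154,38.648) → (94.204,29.111) → (98.154,19.574) → (107.691,15.624) → (117.228,19.574) → (121.178,29.111), returning to the start.

Shape 3 is a circle drawn with `<circle>`. Its stroke #000000 means score at S441, F1837. After flipping Y the toolpath is (128.670,50.339) → (126.612,55.309) → (121.642,57.367) → (116.672,55.309) → (114.614,50.339) → (116.672,45.369) → (121.642,43.311) → (126.612,45.369) → (128.670,50.339), returning to the start.

Shape 4 is a quadratic bezier drawn with `<path>`. Its stroke #000000 means score at S441, F1837. After flipping Y the toolpath is (62.975,52.468) → (71.833,49.013) → (74.745,46.291) → (71.710,44.303) → (62.728,43.047).

Shape 5 is a open polyline drawn with `<path>`. Its stroke #000000 means score at S441, F1837. After flipping Y the toolpath is (111.695,52.213) → (25.082,25.677) → (35.865,86.691) → (82.258,61.079) → (100.623,12.400) → (33.376,82.047).

Shape 6 is a line segment drawn with `<polyline>`. Its stroke #000000 means score at S441, F1837. After flipping Y the toolpath is (44.945,93.991) → (37.510,38.118).

Shape 7 is a regular polygon drawn with `<path>`. Its stroke #000000 means score at S441, F1837. After flipping Y the toolpath is (15.094,88.278) → (26.068,86.709) → (31.683,77.151) → (27.711,66.802) → (17.144,63.455) → (7.938,69.629) → (7.026,80.676) → (15.094,88.278), returning to the start.

; Generated by LaserGRBL
G21
G90
G00 X111.145 Y38.670
M3 S441
G1 X38.323 Y33.447 F1837
G1 X131.354 Y40.007 F1837
G1 X48.840 Y11.524 F1837
G1 X122.323 Y82.068 F1837
G1 X33.265 Y10.548 F1837
G1 X111.145 Y38.670 F1837
G00 X121.178 Y29.111
M3 S441
G1 X117.228 Y38.648 F1837
G1 X107.691 Y42.598 F1837
G1 X98.154 Y38.648 F1837
G1 X94.204 Y29.111 F1837
G1 X98.154 Y19.574 F1837
G1 X107.691 Y15.624 F1837
G1 X117.228 Y19.574 F1837
G1 X121.178 Y29.111 F1837
G00 X128.670 Y50.339
M3 S441
G1 X126.612 Y55.309 F1837
G1 X121.642 Y57.367 F1837
G1 X116.672 Y55.309 F1837
G1 X114.614 Y50.339 F1837
G1 X116.672 Y45.369 F1837
G1 X121.642 Y43.311 F1837
G1 X126.612 Y45.369 F1837
G1 X128.670 Y50.339 F1837
G00 X62.975 Y52.468
M3 S441
G1 X71.833 Y49.013 F1837
G1 X74.745 Y46.291 F1837
G1 X71.710 Y44.303 F1837
G1 X62.728 Y43.047 F1837
G00 X111.695 Y52.213
M3 S441
G1 X25.082 Y25.677 F1837
G1 X35.865 Y86.691 F1837
G1 X82.258 Y61.079 F1837
G1 X100.623 Y12.400 F1837
G1 X33.376 Y82.047 F1837
G00 X44.945 Y93.991
M3 S441
G1 X37.510 Y38.118 F1837
G00 X15.094 Y88.278
M3 S441
G1 X26.068 Y86.709 F1837
G1 X31.683 Y77.151 F1837
G1 X27.711 Y66.802 F1837
G1 X17.144 Y63.455 F1837
G1 X7.938 Y69.629 F1837
G1 X7.026 Y80.676 F1837
G1 X15.094 Y88.278 F1837
M5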